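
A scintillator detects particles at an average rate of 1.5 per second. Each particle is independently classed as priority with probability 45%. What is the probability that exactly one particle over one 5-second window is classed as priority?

0.1155

Thinning: the particles that are classed as priority themselves form a Poisson process with rate 0.45 × 1.5 = 0.675 per second.
Over the interval, μ = 0.675 × 5 = 3.375 (a 5-second window = 5 seconds).
P(N = 1) = e^(−3.375) · 3.375^1/1! ≈ 0.1155.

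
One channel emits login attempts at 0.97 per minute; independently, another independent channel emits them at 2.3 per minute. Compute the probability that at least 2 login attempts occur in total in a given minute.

Independent Poisson processes superpose: combined rate λ = 0.97 + 2.3 = 3.27 per minute.
So μ = 3.27.
P(N ≥ 2) = 1 − P(N ≤ 1) ≈ 0.8377.

0.8377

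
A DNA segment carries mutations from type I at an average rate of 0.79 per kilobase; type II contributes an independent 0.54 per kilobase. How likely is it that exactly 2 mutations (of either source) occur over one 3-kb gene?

Independent Poisson processes superpose: combined rate λ = 0.79 + 0.54 = 1.33 per kilobase.
Over the interval, μ = 1.33 × 3 = 3.99 (a 3-kb gene = 3 kilobases).
P(N = 2) = e^(−3.99) · 3.99^2/2! ≈ 0.1473.

0.1473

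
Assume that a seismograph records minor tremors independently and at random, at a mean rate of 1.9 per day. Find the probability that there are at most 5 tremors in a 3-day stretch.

0.4950

Over the interval, μ = 1.9 × 3 = 5.7 (a 3-day stretch = 3 days).
P(N ≤ 5) = Σ_{j=0}^{5} e^(−μ) μ^j/j! ≈ 0.4950.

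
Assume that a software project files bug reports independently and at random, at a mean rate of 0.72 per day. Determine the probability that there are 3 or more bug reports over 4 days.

0.5494

Over the interval, μ = 0.72 × 4 = 2.88 (4 days).
P(N ≥ 3) = 1 − P(N ≤ 2) = 1 − Σ_{j=0}^{2} e^(−μ) μ^j/j! ≈ 0.5494.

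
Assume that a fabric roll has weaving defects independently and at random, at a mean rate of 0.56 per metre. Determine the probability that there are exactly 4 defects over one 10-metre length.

Over the interval, μ = 0.56 × 10 = 5.6 (a 10-metre length = 10 metres).
P(N = 4) = e^(−μ) μ^4/4! = e^(−5.6) · 5.6^4/24 ≈ 0.1515.

0.1515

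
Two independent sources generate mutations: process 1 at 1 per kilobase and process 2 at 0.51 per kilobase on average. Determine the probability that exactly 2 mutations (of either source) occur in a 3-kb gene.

Independent Poisson processes superpose: combined rate λ = 1 + 0.51 = 1.51 per kilobase.
Over the interval, μ = 1.51 × 3 = 4.53 (a 3-kb gene = 3 kilobases).
P(N = 2) = e^(−4.53) · 4.53^2/2! ≈ 0.1106.

0.1106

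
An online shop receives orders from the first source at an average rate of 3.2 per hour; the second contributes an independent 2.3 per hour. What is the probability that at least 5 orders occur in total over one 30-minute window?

Independent Poisson processes superpose: combined rate λ = 3.2 + 2.3 = 5.5 per hour.
Over the interval, μ = 5.5 × 0.5 = 2.75 (a 30-minute window = 0.5 hours).
P(N ≥ 5) = 1 − P(N ≤ 4) ≈ 0.1446.

0.1446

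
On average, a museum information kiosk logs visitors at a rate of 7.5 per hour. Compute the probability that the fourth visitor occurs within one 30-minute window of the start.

Over the interval, μ = 7.5 × 0.5 = 3.75 (a 30-minute window = 0.5 hours).
The fourth arrival falls in the interval iff at least 4 events occur there: P(S_4 ≤ t) = P(N ≥ 4) = 1 − P(N ≤ 3) ≈ 0.5162.

0.5162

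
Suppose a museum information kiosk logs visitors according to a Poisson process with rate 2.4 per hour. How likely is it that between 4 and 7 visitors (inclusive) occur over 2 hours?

0.5924

Over the interval, μ = 2.4 × 2 = 4.8 (2 hours).
P(4 ≤ N ≤ 7) = Σ_{j=4}^{7} e^(−4.8) · 4.8^j/j! ≈ 0.5924.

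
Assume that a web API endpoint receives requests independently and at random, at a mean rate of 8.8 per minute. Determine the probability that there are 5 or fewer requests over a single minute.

With mean μ = 8.8 per minute,
P(N ≤ 5) = Σ_{j=0}^{5} e^(−μ) μ^j/j! ≈ 0.1284.

0.1284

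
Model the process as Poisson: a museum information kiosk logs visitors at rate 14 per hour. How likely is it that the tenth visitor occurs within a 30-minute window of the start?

0.1695

Over the interval, μ = 14 × 0.5 = 7 (a 30-minute window = 0.5 hours).
The tenth arrival falls in the interval iff at least 10 events occur there: P(S_10 ≤ t) = P(N ≥ 10) = 1 − P(N ≤ 9) ≈ 0.1695.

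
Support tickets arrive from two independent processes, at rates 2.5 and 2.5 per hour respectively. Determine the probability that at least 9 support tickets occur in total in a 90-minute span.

Independent Poisson processes superpose: combined rate λ = 2.5 + 2.5 = 5 per hour.
Over the interval, μ = 5 × 1.5 = 7.5 (a 90-minute span = 1.5 hours).
P(N ≥ 9) = 1 − P(N ≤ 8) ≈ 0.3380.

0.3380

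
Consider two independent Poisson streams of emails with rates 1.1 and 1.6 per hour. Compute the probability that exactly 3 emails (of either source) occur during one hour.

0.2205

Independent Poisson processes superpose: combined rate λ = 1.1 + 1.6 = 2.7 per hour.
So μ = 2.7.
P(N = 3) = e^(−2.7) · 2.7^3/3! ≈ 0.2205.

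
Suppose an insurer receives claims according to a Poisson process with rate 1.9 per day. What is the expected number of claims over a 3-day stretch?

5.7

E[N] = λt = 1.9 × 3 = 5.7 (a 3-day stretch = 3 days).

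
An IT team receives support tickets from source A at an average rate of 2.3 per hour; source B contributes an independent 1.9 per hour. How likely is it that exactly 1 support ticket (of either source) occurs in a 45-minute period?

0.1350

Independent Poisson processes superpose: combined rate λ = 2.3 + 1.9 = 4.2 per hour.
Over the interval, μ = 4.2 × 0.75 = 3.15 (a 45-minute period = 0.75 hours).
P(N = 1) = e^(−3.15) · 3.15^1/1! ≈ 0.1350.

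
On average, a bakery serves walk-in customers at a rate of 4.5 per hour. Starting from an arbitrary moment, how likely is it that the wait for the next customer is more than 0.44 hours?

0.1381

The wait for the next event is exponential with rate λ = 4.5 per hour.
P(T > 0.44) = e^(−λt) = e^(−4.5 × 0.44) = e^(−1.98) ≈ 0.1381.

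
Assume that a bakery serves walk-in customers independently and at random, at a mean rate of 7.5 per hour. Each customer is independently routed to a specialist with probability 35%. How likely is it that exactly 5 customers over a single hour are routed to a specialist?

0.0752

Thinning: the customers that are routed to a specialist themselves form a Poisson process with rate 0.35 × 7.5 = 2.625 per hour.
So μ = 2.625.
P(N = 5) = e^(−2.625) · 2.625^5/5! ≈ 0.0752.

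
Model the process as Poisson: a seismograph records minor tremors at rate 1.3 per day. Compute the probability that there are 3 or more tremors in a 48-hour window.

Over the interval, μ = 1.3 × 2 = 2.6 (a 48-hour window = 2 days).
P(N ≥ 3) = 1 − P(N ≤ 2) = 1 − Σ_{j=0}^{2} e^(−μ) μ^j/j! ≈ 0.4816.

0.4816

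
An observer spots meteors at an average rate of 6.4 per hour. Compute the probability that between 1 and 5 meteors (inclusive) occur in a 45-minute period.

Over the interval, μ = 6.4 × 0.75 = 4.8 (a 45-minute period = 0.75 hours).
P(1 ≤ N ≤ 5) = Σ_{j=1}^{5} e^(−4.8) · 4.8^j/j! ≈ 0.6428.

0.6428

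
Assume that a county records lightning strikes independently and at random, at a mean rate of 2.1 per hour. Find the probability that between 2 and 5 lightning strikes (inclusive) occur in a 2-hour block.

0.6752

Over the interval, μ = 2.1 × 2 = 4.2 (a 2-hour block = 2 hours).
P(2 ≤ N ≤ 5) = Σ_{j=2}^{5} e^(−4.2) · 4.2^j/j! ≈ 0.6752.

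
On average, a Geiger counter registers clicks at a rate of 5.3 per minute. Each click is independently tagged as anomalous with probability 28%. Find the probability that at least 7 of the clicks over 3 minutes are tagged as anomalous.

Thinning: the clicks that are tagged as anomalous themselves form a Poisson process with rate 0.28 × 5.3 = 1.484 per minute.
Over the interval, μ = 1.484 × 3 = 4.452 (3 minutes).
P(N ≥ 7) = 1 − P(N ≤ 6) ≈ 0.1628.

0.1628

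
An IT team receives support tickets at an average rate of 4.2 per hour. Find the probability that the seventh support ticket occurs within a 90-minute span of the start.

0.4418

Over the interval, μ = 4.2 × 1.5 = 6.3 (a 90-minute span = 1.5 hours).
The seventh arrival falls in the interval iff at least 7 events occur there: P(S_7 ≤ t) = P(N ≥ 7) = 1 − P(N ≤ 6) ≈ 0.4418.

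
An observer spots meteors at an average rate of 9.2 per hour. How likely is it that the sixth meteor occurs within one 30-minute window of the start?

Over the interval, μ = 9.2 × 0.5 = 4.6 (a 30-minute window = 0.5 hours).
The sixth arrival falls in the interval iff at least 6 events occur there: P(S_6 ≤ t) = P(N ≥ 6) = 1 − P(N ≤ 5) ≈ 0.3142.

0.3142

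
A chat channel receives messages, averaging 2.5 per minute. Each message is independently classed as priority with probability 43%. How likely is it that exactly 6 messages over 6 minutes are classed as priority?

Thinning: the messages that are classed as priority themselves form a Poisson process with rate 0.43 × 2.5 = 1.075 per minute.
Over the interval, μ = 1.075 × 6 = 6.45 (6 minutes).
P(N = 6) = e^(−6.45) · 6.45^6/6! ≈ 0.1581.

0.1581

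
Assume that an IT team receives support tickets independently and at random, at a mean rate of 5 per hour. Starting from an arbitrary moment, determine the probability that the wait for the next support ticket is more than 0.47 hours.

The wait for the next event is exponential with rate λ = 5 per hour.
P(T > 0.47) = e^(−λt) = e^(−5 × 0.47) = e^(−2.35) ≈ 0.0954.

0.0954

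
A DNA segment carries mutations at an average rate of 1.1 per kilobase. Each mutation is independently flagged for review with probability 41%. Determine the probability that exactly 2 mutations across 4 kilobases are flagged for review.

0.2679

Thinning: the mutations that are flagged for review themselves form a Poisson process with rate 0.41 × 1.1 = 0.451 per kilobase.
Over the interval, μ = 0.451 × 4 = 1.804 (4 kilobases).
P(N = 2) = e^(−1.804) · 1.804^2/2! ≈ 0.2679.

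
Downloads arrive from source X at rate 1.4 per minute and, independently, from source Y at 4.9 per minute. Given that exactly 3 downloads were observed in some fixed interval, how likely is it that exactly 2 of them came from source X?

Given the total, each event is independently from source X with probability p = λ_X/(λ_X+λ_Y) = 1.4/6.3 ≈ 0.2222.
So K ~ Binomial(3, 1.4/6.3): P(K = 2) = C(3,2) · (1.4/6.3)^2 · (4.9/6.3)^1 ≈ 0.1152.

0.1152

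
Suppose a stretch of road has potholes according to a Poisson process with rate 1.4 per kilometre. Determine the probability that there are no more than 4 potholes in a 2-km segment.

0.8477

Over the interval, μ = 1.4 × 2 = 2.8 (a 2-km segment = 2 kilometres).
P(N ≤ 4) = Σ_{j=0}^{4} e^(−μ) μ^j/j! ≈ 0.8477.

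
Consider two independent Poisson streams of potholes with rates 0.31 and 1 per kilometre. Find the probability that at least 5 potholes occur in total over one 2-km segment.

0.1254

Independent Poisson processes superpose: combined rate λ = 0.31 + 1 = 1.31 per kilometre.
Over the interval, μ = 1.31 × 2 = 2.62 (a 2-km segment = 2 kilometres).
P(N ≥ 5) = 1 − P(N ≤ 4) ≈ 0.1254.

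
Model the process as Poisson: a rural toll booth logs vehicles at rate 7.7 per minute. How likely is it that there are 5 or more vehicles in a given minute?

With mean μ = 7.7 per minute,
P(N ≥ 5) = 1 − P(N ≤ 4) = 1 − Σ_{j=0}^{4} e^(−μ) μ^j/j! ≈ 0.8819.

0.8819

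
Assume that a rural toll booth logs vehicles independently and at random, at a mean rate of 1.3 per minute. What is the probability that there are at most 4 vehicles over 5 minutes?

Over the interval, μ = 1.3 × 5 = 6.5 (5 minutes).
P(N ≤ 4) = Σ_{j=0}^{4} e^(−μ) μ^j/j! ≈ 0.2237.

0.2237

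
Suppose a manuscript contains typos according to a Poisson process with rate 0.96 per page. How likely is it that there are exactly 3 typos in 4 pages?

Over the interval, μ = 0.96 × 4 = 3.84 (4 pages).
P(N = 3) = e^(−μ) μ^3/3! = e^(−3.84) · 3.84^3/6 ≈ 0.2028.

0.2028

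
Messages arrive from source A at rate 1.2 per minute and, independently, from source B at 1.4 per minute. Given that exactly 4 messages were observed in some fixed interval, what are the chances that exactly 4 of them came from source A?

0.0454

Given the total, each event is independently from source A with probability p = λ_A/(λ_A+λ_B) = 1.2/2.6 ≈ 0.4615.
So K ~ Binomial(4, 1.2/2.6): P(K = 4) = C(4,4) · (1.2/2.6)^4 · (1.4/2.6)^0 ≈ 0.0454.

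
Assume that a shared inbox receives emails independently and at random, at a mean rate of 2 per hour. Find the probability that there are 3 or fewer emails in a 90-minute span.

0.6472

Over the interval, μ = 2 × 1.5 = 3 (a 90-minute span = 1.5 hours).
P(N ≤ 3) = Σ_{j=0}^{3} e^(−μ) μ^j/j! ≈ 0.6472.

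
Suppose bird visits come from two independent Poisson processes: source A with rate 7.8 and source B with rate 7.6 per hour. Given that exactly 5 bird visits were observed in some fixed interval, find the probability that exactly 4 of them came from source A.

0.1624

Given the total, each event is independently from source A with probability p = λ_A/(λ_A+λ_B) = 7.8/15.4 ≈ 0.5065.
So K ~ Binomial(5, 7.8/15.4): P(K = 4) = C(5,4) · (7.8/15.4)^4 · (7.6/15.4)^1 ≈ 0.1624.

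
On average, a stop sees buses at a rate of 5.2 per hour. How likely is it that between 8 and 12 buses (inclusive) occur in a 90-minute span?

Over the interval, μ = 5.2 × 1.5 = 7.8 (a 90-minute span = 1.5 hours).
P(8 ≤ N ≤ 12) = Σ_{j=8}^{12} e^(−7.8) · 7.8^j/j! ≈ 0.4641.

0.4641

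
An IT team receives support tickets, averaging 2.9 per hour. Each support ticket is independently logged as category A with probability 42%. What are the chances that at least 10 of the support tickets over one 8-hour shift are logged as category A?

Thinning: the support tickets that are logged as category A themselves form a Poisson process with rate 0.42 × 2.9 = 1.218 per hour.
Over the interval, μ = 1.218 × 8 = 9.744 (an 8-hour shift = 8 hours).
P(N ≥ 10) = 1 − P(N ≤ 9) ≈ 0.5097.

0.5097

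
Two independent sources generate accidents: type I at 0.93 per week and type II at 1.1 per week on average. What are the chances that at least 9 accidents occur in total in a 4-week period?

Independent Poisson processes superpose: combined rate λ = 0.93 + 1.1 = 2.03 per week.
Over the interval, μ = 2.03 × 4 = 8.12 (a 4-week period = 4 weeks).
P(N ≥ 9) = 1 − P(N ≤ 8) ≈ 0.4242.

0.4242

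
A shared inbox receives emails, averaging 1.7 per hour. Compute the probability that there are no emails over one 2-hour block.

Over the interval, μ = 1.7 × 2 = 3.4 (a 2-hour block = 2 hours).
P(N = 0) = e^(−μ) μ^0/0! = e^(−3.4) · 3.4^0/1 ≈ 0.0334.

0.0334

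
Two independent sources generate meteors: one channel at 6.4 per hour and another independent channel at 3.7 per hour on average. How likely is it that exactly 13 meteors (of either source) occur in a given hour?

0.0751

Independent Poisson processes superpose: combined rate λ = 6.4 + 3.7 = 10.1 per hour.
So μ = 10.1.
P(N = 13) = e^(−10.1) · 10.1^13/13! ≈ 0.0751.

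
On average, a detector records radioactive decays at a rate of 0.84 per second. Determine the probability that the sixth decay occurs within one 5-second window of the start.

Over the interval, μ = 0.84 × 5 = 4.2 (a 5-second window = 5 seconds).
The sixth arrival falls in the interval iff at least 6 events occur there: P(S_6 ≤ t) = P(N ≥ 6) = 1 − P(N ≤ 5) ≈ 0.2469.

0.2469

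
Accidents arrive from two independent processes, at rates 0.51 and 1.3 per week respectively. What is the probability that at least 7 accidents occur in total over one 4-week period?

0.5854

Independent Poisson processes superpose: combined rate λ = 0.51 + 1.3 = 1.81 per week.
Over the interval, μ = 1.81 × 4 = 7.24 (a 4-week period = 4 weeks).
P(N ≥ 7) = 1 − P(N ≤ 6) ≈ 0.5854.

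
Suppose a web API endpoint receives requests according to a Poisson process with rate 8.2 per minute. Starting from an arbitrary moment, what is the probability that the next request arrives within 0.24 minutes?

0.8603

Inter-arrival times are exponential with rate λ = 8.2 per minute.
P(T ≤ 0.24) = 1 − e^(−λt) = 1 − e^(−8.2 × 0.24) = 1 − e^(−1.968) ≈ 0.8603.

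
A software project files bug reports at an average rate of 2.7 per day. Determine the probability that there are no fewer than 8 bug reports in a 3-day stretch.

Over the interval, μ = 2.7 × 3 = 8.1 (a 3-day stretch = 3 days).
P(N ≥ 8) = 1 − P(N ≤ 7) = 1 − Σ_{j=0}^{7} e^(−μ) μ^j/j! ≈ 0.5609.

0.5609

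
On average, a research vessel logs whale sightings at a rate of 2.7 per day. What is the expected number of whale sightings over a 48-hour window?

5.4

E[N] = λt = 2.7 × 2 = 5.4 (a 48-hour window = 2 days).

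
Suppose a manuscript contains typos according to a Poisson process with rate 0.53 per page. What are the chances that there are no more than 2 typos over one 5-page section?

0.5060

Over the interval, μ = 0.53 × 5 = 2.65 (a 5-page section = 5 pages).
P(N ≤ 2) = Σ_{j=0}^{2} e^(−μ) μ^j/j! ≈ 0.5060.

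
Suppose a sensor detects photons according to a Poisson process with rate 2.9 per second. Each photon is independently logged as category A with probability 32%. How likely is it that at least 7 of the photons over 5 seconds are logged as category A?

0.1873

Thinning: the photons that are logged as category A themselves form a Poisson process with rate 0.32 × 2.9 = 0.928 per second.
Over the interval, μ = 0.928 × 5 = 4.64 (5 seconds).
P(N ≥ 7) = 1 − P(N ≤ 6) ≈ 0.1873.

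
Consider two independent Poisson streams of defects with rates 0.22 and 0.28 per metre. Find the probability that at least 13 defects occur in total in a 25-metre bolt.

0.4810

Independent Poisson processes superpose: combined rate λ = 0.22 + 0.28 = 0.5 per metre.
Over the interval, μ = 0.5 × 25 = 12.5 (a 25-metre bolt = 25 metres).
P(N ≥ 13) = 1 − P(N ≤ 12) ≈ 0.4810.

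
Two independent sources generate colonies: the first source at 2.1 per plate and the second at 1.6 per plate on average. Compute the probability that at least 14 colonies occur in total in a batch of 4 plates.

Independent Poisson processes superpose: combined rate λ = 2.1 + 1.6 = 3.7 per plate.
Over the interval, μ = 3.7 × 4 = 14.8 (a batch of 4 plates = 4 plates).
P(N ≥ 14) = 1 − P(N ≤ 13) ≈ 0.6174.

0.6174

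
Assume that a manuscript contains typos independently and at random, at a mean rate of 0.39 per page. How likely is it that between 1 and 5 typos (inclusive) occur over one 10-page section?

0.7803

Over the interval, μ = 0.39 × 10 = 3.9 (a 10-page section = 10 pages).
P(1 ≤ N ≤ 5) = Σ_{j=1}^{5} e^(−3.9) · 3.9^j/j! ≈ 0.7803.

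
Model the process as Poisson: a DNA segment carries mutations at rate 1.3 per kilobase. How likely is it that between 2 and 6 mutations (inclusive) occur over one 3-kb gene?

0.8003

Over the interval, μ = 1.3 × 3 = 3.9 (a 3-kb gene = 3 kilobases).
P(2 ≤ N ≤ 6) = Σ_{j=2}^{6} e^(−3.9) · 3.9^j/j! ≈ 0.8003.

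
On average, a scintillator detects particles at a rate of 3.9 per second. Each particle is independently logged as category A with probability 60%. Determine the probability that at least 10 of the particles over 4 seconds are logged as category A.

0.4599

Thinning: the particles that are logged as category A themselves form a Poisson process with rate 0.6 × 3.9 = 2.34 per second.
Over the interval, μ = 2.34 × 4 = 9.36 (4 seconds).
P(N ≥ 10) = 1 − P(N ≤ 9) ≈ 0.4599.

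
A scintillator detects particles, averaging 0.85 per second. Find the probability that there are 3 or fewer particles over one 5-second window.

Over the interval, μ = 0.85 × 5 = 4.25 (a 5-second window = 5 seconds).
P(N ≤ 3) = Σ_{j=0}^{3} e^(−μ) μ^j/j! ≈ 0.3862.

0.3862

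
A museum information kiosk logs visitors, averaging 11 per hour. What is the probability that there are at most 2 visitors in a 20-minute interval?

Over the interval, μ = 11 × 1/3 ≈ 3.66667 (a 20-minute interval = 1/3 hours).
P(N ≤ 2) = Σ_{j=0}^{2} e^(−μ) μ^j/j! ≈ 0.2911.

0.2911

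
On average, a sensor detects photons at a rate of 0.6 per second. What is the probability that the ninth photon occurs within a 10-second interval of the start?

0.1528

Over the interval, μ = 0.6 × 10 = 6 (a 10-second interval = 10 seconds).
The ninth arrival falls in the interval iff at least 9 events occur there: P(S_9 ≤ t) = P(N ≥ 9) = 1 − P(N ≤ 8) ≈ 0.1528.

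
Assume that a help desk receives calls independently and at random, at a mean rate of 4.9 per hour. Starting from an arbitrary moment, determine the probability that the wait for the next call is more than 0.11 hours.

0.5833

The wait for the next event is exponential with rate λ = 4.9 per hour.
P(T > 0.11) = e^(−λt) = e^(−4.9 × 0.11) = e^(−0.539) ≈ 0.5833.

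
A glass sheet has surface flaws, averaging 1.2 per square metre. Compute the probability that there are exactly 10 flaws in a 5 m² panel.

Over the interval, μ = 1.2 × 5 = 6 (a 5 m² panel = 5 square metres).
P(N = 10) = e^(−μ) μ^10/10! = e^(−6) · 6^10/3628800 ≈ 0.0413.

0.0413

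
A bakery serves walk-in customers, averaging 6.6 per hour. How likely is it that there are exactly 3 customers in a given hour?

With mean μ = 6.6 per hour,
P(N = 3) = e^(−μ) μ^3/3! = e^(−6.6) · 6.6^3/6 ≈ 0.0652.

0.0652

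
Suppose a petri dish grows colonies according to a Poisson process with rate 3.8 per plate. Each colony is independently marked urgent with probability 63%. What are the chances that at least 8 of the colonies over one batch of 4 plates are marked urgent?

Thinning: the colonies that are marked urgent themselves form a Poisson process with rate 0.63 × 3.8 = 2.394 per plate.
Over the interval, μ = 2.394 × 4 = 9.576 (a batch of 4 plates = 4 plates).
P(N ≥ 8) = 1 − P(N ≤ 7) ≈ 0.7391.

0.7391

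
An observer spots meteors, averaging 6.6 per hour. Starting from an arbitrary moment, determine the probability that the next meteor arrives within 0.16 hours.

Inter-arrival times are exponential with rate λ = 6.6 per hour.
P(T ≤ 0.16) = 1 − e^(−λt) = 1 − e^(−6.6 × 0.16) = 1 − e^(−1.056) ≈ 0.6522.

0.6522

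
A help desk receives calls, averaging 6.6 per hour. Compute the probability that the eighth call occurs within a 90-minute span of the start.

0.7706

Over the interval, μ = 6.6 × 1.5 = 9.9 (a 90-minute span = 1.5 hours).
The eighth arrival falls in the interval iff at least 8 events occur there: P(S_8 ≤ t) = P(N ≥ 8) = 1 − P(N ≤ 7) ≈ 0.7706.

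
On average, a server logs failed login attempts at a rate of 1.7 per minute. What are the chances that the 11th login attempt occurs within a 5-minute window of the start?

Over the interval, μ = 1.7 × 5 = 8.5 (a 5-minute window = 5 minutes).
The 11th arrival falls in the interval iff at least 11 events occur there: P(S_11 ≤ t) = P(N ≥ 11) = 1 − P(N ≤ 10) ≈ 0.2366.

0.2366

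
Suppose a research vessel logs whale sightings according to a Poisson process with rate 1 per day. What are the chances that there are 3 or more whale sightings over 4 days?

Over the interval, μ = 1 × 4 = 4 (4 days).
P(N ≥ 3) = 1 − P(N ≤ 2) = 1 − Σ_{j=0}^{2} e^(−μ) μ^j/j! ≈ 0.7619.

0.7619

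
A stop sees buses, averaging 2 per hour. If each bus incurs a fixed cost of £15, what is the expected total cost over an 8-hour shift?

E[N] = 2 × 8 = 16 (an 8-hour shift = 8 hours); E[cost] = 16 × £15 = £240.

£240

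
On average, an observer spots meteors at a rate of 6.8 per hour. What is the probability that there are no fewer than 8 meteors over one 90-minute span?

Over the interval, μ = 6.8 × 1.5 = 10.2 (a 90-minute span = 1.5 hours).
P(N ≥ 8) = 1 − P(N ≤ 7) = 1 − Σ_{j=0}^{7} e^(−μ) μ^j/j! ≈ 0.7973.

0.7973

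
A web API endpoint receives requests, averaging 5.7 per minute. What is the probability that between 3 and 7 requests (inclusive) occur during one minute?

0.7074

With mean μ = 5.7 per minute,
P(3 ≤ N ≤ 7) = Σ_{j=3}^{7} e^(−5.7) · 5.7^j/j! ≈ 0.7074.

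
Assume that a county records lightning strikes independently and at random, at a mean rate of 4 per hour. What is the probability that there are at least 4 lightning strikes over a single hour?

With mean μ = 4 per hour,
P(N ≥ 4) = 1 − P(N ≤ 3) = 1 − Σ_{j=0}^{3} e^(−μ) μ^j/j! ≈ 0.5665.

0.5665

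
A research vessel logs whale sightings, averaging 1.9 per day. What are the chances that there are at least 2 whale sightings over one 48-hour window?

Over the interval, μ = 1.9 × 2 = 3.8 (a 48-hour window = 2 days).
P(N ≥ 2) = 1 − P(N ≤ 1) = 1 − Σ_{j=0}^{1} e^(−μ) μ^j/j! ≈ 0.8926.

0.8926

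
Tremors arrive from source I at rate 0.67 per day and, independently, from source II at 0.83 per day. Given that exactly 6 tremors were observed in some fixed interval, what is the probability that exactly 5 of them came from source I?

0.0590

Given the total, each event is independently from source I with probability p = λ_I/(λ_I+λ_II) = 0.67/1.5 ≈ 0.4467.
So K ~ Binomial(6, 0.67/1.5): P(K = 5) = C(6,5) · (0.67/1.5)^5 · (0.83/1.5)^1 ≈ 0.0590.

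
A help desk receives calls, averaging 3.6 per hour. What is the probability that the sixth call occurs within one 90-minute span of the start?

Over the interval, μ = 3.6 × 1.5 = 5.4 (a 90-minute span = 1.5 hours).
The sixth arrival falls in the interval iff at least 6 events occur there: P(S_6 ≤ t) = P(N ≥ 6) = 1 − P(N ≤ 5) ≈ 0.4539.

0.4539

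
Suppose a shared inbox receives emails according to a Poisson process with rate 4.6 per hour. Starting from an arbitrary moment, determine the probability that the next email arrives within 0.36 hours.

Inter-arrival times are exponential with rate λ = 4.6 per hour.
P(T ≤ 0.36) = 1 − e^(−λt) = 1 − e^(−4.6 × 0.36) = 1 − e^(−1.656) ≈ 0.8091.

0.8091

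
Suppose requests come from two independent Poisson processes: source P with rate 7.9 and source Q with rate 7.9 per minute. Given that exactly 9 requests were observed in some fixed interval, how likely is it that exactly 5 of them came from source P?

Given the total, each event is independently from source P with probability p = λ_P/(λ_P+λ_Q) = 7.9/15.8 = 0.5000.
So K ~ Binomial(9, 7.9/15.8): P(K = 5) = C(9,5) · (7.9/15.8)^5 · (7.9/15.8)^4 ≈ 0.2461.

0.2461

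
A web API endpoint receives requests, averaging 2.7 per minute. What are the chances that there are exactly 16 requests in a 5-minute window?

0.0798

Over the interval, μ = 2.7 × 5 = 13.5 (a 5-minute window = 5 minutes).
P(N = 16) = e^(−μ) μ^16/16! = e^(−13.5) · 13.5^16/20922789888000 ≈ 0.0798.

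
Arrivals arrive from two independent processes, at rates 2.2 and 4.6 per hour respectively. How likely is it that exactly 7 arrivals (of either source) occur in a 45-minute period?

0.1086

Independent Poisson processes superpose: combined rate λ = 2.2 + 4.6 = 6.8 per hour.
Over the interval, μ = 6.8 × 0.75 = 5.1 (a 45-minute period = 0.75 hours).
P(N = 7) = e^(−5.1) · 5.1^7/7! ≈ 0.1086.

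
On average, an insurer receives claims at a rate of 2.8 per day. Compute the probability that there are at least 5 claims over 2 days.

Over the interval, μ = 2.8 × 2 = 5.6 (2 days).
P(N ≥ 5) = 1 − P(N ≤ 4) = 1 − Σ_{j=0}^{4} e^(−μ) μ^j/j! ≈ 0.6578.

0.6578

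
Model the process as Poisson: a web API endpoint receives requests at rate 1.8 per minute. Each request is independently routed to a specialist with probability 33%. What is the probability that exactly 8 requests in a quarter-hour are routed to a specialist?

0.1330

Thinning: the requests that are routed to a specialist themselves form a Poisson process with rate 0.33 × 1.8 = 0.594 per minute.
Over the interval, μ = 0.594 × 15 = 8.91 (a quarter-hour = 15 minutes).
P(N = 8) = e^(−8.91) · 8.91^8/8! ≈ 0.1330.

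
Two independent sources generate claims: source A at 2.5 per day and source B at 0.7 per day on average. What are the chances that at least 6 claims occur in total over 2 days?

Independent Poisson processes superpose: combined rate λ = 2.5 + 0.7 = 3.2 per day.
Over the interval, μ = 3.2 × 2 = 6.4 (2 days).
P(N ≥ 6) = 1 − P(N ≤ 5) ≈ 0.6163.

0.6163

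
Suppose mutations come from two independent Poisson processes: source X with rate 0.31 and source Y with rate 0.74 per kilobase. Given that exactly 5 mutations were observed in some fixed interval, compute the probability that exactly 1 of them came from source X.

0.3642

Given the total, each event is independently from source X with probability p = λ_X/(λ_X+λ_Y) = 0.31/1.05 ≈ 0.2952.
So K ~ Binomial(5, 0.31/1.05): P(K = 1) = C(5,1) · (0.31/1.05)^1 · (0.74/1.05)^4 ≈ 0.3642.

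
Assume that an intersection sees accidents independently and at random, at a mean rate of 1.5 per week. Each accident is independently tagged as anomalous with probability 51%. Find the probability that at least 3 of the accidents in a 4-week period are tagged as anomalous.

Thinning: the accidents that are tagged as anomalous themselves form a Poisson process with rate 0.51 × 1.5 = 0.765 per week.
Over the interval, μ = 0.765 × 4 = 3.06 (a 4-week period = 4 weeks).
P(N ≥ 3) = 1 − P(N ≤ 2) ≈ 0.5901.

0.5901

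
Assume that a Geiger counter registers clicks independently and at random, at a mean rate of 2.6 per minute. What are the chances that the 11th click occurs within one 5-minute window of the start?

Over the interval, μ = 2.6 × 5 = 13 (a 5-minute window = 5 minutes).
The 11th arrival falls in the interval iff at least 11 events occur there: P(S_11 ≤ t) = P(N ≥ 11) = 1 − P(N ≤ 10) ≈ 0.7483.

0.7483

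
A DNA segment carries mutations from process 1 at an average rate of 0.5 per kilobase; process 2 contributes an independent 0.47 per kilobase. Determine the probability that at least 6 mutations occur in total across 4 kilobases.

0.1964

Independent Poisson processes superpose: combined rate λ = 0.5 + 0.47 = 0.97 per kilobase.
Over the interval, μ = 0.97 × 4 = 3.88 (4 kilobases).
P(N ≥ 6) = 1 − P(N ≤ 5) ≈ 0.1964.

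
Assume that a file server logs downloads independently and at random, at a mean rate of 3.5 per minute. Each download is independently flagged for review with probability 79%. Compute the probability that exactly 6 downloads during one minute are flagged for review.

Thinning: the downloads that are flagged for review themselves form a Poisson process with rate 0.79 × 3.5 = 2.765 per minute.
So μ = 2.765.
P(N = 6) = e^(−2.765) · 2.765^6/6! ≈ 0.0391.

0.0391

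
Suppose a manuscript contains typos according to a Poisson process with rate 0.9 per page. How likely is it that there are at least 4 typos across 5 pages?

Over the interval, μ = 0.9 × 5 = 4.5 (5 pages).
P(N ≥ 4) = 1 − P(N ≤ 3) = 1 − Σ_{j=0}^{3} e^(−μ) μ^j/j! ≈ 0.6577.

0.6577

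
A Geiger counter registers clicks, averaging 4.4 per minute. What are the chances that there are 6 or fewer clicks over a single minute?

With mean μ = 4.4 per minute,
P(N ≤ 6) = Σ_{j=0}^{6} e^(−μ) μ^j/j! ≈ 0.8436.

0.8436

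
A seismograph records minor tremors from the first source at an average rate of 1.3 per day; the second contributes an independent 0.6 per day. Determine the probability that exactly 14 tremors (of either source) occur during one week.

Independent Poisson processes superpose: combined rate λ = 1.3 + 0.6 = 1.9 per day.
Over the interval, μ = 1.9 × 7 = 13.3 (a week = 7 days).
P(N = 14) = e^(−13.3) · 13.3^14/14! ≈ 0.1041.

0.1041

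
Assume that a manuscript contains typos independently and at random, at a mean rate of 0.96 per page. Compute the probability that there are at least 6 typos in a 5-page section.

0.3490

Over the interval, μ = 0.96 × 5 = 4.8 (a 5-page section = 5 pages).
P(N ≥ 6) = 1 − P(N ≤ 5) = 1 − Σ_{j=0}^{5} e^(−μ) μ^j/j! ≈ 0.3490.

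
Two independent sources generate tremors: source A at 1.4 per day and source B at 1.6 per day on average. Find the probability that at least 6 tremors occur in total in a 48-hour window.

Independent Poisson processes superpose: combined rate λ = 1.4 + 1.6 = 3 per day.
Over the interval, μ = 3 × 2 = 6 (a 48-hour window = 2 days).
P(N ≥ 6) = 1 − P(N ≤ 5) ≈ 0.5543.

0.5543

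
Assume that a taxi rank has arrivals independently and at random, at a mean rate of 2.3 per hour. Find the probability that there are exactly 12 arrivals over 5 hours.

0.1131

Over the interval, μ = 2.3 × 5 = 11.5 (5 hours).
P(N = 12) = e^(−μ) μ^12/12! = e^(−11.5) · 11.5^12/479001600 ≈ 0.1131.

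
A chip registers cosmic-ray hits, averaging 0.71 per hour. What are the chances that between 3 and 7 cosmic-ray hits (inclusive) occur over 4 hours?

Over the interval, μ = 0.71 × 4 = 2.84 (4 hours).
P(3 ≤ N ≤ 7) = Σ_{j=3}^{7} e^(−2.84) · 2.84^j/j! ≈ 0.5312.

0.5312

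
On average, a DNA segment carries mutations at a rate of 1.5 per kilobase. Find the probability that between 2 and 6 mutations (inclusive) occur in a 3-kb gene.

Over the interval, μ = 1.5 × 3 = 4.5 (a 3-kb gene = 3 kilobases).
P(2 ≤ N ≤ 6) = Σ_{j=2}^{6} e^(−4.5) · 4.5^j/j! ≈ 0.7700.

0.7700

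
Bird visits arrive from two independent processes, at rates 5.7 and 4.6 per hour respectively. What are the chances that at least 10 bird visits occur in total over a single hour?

0.5790

Independent Poisson processes superpose: combined rate λ = 5.7 + 4.6 = 10.3 per hour.
So μ = 10.3.
P(N ≥ 10) = 1 − P(N ≤ 9) ≈ 0.5790.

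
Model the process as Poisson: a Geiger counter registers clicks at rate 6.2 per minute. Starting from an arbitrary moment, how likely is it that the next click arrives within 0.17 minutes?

Inter-arrival times are exponential with rate λ = 6.2 per minute.
P(T ≤ 0.17) = 1 − e^(−λt) = 1 − e^(−6.2 × 0.17) = 1 − e^(−1.054) ≈ 0.6515.

0.6515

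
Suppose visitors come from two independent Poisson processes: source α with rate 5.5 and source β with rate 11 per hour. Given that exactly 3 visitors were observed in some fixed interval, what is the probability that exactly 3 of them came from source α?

0.0370

Given the total, each event is independently from source α with probability p = λ_α/(λ_α+λ_β) = 5.5/16.5 ≈ 0.3333.
So K ~ Binomial(3, 5.5/16.5): P(K = 3) = C(3,3) · (5.5/16.5)^3 · (11/16.5)^0 ≈ 0.0370.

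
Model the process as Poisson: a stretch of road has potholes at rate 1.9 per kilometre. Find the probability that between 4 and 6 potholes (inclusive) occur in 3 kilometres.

0.4743

Over the interval, μ = 1.9 × 3 = 5.7 (3 kilometres).
P(4 ≤ N ≤ 6) = Σ_{j=4}^{6} e^(−5.7) · 5.7^j/j! ≈ 0.4743.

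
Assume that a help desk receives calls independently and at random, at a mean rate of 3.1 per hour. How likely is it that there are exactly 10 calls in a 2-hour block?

0.0469

Over the interval, μ = 3.1 × 2 = 6.2 (a 2-hour block = 2 hours).
P(N = 10) = e^(−μ) μ^10/10! = e^(−6.2) · 6.2^10/3628800 ≈ 0.0469.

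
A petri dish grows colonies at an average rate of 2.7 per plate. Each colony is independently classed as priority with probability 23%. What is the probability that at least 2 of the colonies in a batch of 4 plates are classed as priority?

0.7094

Thinning: the colonies that are classed as priority themselves form a Poisson process with rate 0.23 × 2.7 = 0.621 per plate.
Over the interval, μ = 0.621 × 4 = 2.484 (a batch of 4 plates = 4 plates).
P(N ≥ 2) = 1 − P(N ≤ 1) ≈ 0.7094.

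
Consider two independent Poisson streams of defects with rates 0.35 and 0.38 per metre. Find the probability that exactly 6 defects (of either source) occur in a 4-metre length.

0.0464

Independent Poisson processes superpose: combined rate λ = 0.35 + 0.38 = 0.73 per metre.
Over the interval, μ = 0.73 × 4 = 2.92 (a 4-metre length = 4 metres).
P(N = 6) = e^(−2.92) · 2.92^6/6! ≈ 0.0464.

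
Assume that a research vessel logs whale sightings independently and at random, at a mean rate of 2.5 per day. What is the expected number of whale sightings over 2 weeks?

35

E[N] = λt = 2.5 × 14 = 35 (2 weeks = 14 days).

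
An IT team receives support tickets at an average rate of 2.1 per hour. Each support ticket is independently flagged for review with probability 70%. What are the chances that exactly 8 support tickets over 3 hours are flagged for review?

Thinning: the support tickets that are flagged for review themselves form a Poisson process with rate 0.7 × 2.1 = 1.47 per hour.
Over the interval, μ = 1.47 × 3 = 4.41 (3 hours).
P(N = 8) = e^(−4.41) · 4.41^8/8! ≈ 0.0431.

0.0431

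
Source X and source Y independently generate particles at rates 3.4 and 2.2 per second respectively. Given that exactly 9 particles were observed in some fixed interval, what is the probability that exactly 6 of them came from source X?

Given the total, each event is independently from source X with probability p = λ_X/(λ_X+λ_Y) = 3.4/5.6 ≈ 0.6071.
So K ~ Binomial(9, 3.4/5.6): P(K = 6) = C(9,6) · (3.4/5.6)^6 · (2.2/5.6)^3 ≈ 0.2551.

0.2551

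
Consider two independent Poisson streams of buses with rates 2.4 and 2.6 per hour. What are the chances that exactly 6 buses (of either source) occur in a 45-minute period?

Independent Poisson processes superpose: combined rate λ = 2.4 + 2.6 = 5 per hour.
Over the interval, μ = 5 × 0.75 = 3.75 (a 45-minute period = 0.75 hours).
P(N = 6) = e^(−3.75) · 3.75^6/6! ≈ 0.0908.

0.0908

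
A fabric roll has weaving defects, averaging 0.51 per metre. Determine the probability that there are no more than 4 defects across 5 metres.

0.8844

Over the interval, μ = 0.51 × 5 = 2.55 (5 metres).
P(N ≤ 4) = Σ_{j=0}^{4} e^(−μ) μ^j/j! ≈ 0.8844.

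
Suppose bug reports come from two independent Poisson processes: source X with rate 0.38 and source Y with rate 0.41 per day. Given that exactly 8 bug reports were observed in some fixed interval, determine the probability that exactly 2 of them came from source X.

Given the total, each event is independently from source X with probability p = λ_X/(λ_X+λ_Y) = 0.38/0.79 ≈ 0.4810.
So K ~ Binomial(8, 0.38/0.79): P(K = 2) = C(8,2) · (0.38/0.79)^2 · (0.41/0.79)^6 ≈ 0.1266.

0.1266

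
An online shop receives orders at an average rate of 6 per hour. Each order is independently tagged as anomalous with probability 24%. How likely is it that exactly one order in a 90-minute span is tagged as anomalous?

Thinning: the orders that are tagged as anomalous themselves form a Poisson process with rate 0.24 × 6 = 1.44 per hour.
Over the interval, μ = 1.44 × 1.5 = 2.16 (a 90-minute span = 1.5 hours).
P(N = 1) = e^(−2.16) · 2.16^1/1! ≈ 0.2491.

0.2491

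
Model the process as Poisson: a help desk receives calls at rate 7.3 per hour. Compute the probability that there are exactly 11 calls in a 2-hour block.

Over the interval, μ = 7.3 × 2 = 14.6 (a 2-hour block = 2 hours).
P(N = 11) = e^(−μ) μ^11/11! = e^(−14.6) · 14.6^11/39916800 ≈ 0.0735.

0.0735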